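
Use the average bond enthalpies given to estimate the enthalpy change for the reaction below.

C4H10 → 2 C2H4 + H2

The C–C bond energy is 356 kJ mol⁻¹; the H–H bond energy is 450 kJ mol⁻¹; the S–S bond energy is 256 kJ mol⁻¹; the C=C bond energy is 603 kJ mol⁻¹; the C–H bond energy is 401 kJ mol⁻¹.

ΔH ≈ +214 kJ

Bonds broken (reactants):
  C–C: 3 × 356 = 1068
  C–H: 10 × 401 = 4010
  Σ(broken) = 5078 kJ
Bonds formed (products):
  C–H: 8 × 401 = 3208
  C=C: 2 × 603 = 1206
  H–H: 1 × 450 = 450
  Σ(formed) = 4864 kJ
ΔH = Σ(broken) − Σ(formed) = 5078 − 4864 = +214 kJ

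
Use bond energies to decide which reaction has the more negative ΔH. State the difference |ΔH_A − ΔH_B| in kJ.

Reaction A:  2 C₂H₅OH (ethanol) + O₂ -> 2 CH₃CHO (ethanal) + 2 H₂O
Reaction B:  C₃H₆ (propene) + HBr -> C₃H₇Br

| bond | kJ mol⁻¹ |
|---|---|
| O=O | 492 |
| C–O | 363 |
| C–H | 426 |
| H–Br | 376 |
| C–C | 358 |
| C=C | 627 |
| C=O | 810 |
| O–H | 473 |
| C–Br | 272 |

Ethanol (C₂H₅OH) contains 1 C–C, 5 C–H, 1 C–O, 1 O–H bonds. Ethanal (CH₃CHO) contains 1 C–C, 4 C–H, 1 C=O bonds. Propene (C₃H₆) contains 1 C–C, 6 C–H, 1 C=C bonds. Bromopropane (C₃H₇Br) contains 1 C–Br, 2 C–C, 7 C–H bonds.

Reaction A, by 443 kJ

Reaction A:
  Bonds broken (reactants):
    C–C: 2 × 358 = 716
    C–H: 10 × 426 = 4260
    C–O: 2 × 363 = 726
    O–H: 2 × 473 = 946
    O=O: 1 × 492 = 492
    Σ(broken) = 7140 kJ
  Bonds formed (products):
    C–C: 2 × 358 = 716
    C–H: 8 × 426 = 3408
    C=O: 2 × 810 = 1620
    O–H: 4 × 473 = 1892
    Σ(formed) = 7636 kJ
  ΔH_A = 7140 − 7636 = −496 kJ
Reaction B:
  Bonds broken (reactants):
    C–C: 1 × 358 = 358
    C–H: 6 × 426 = 2556
    C=C: 1 × 627 = 627
    H–Br: 1 × 376 = 376
    Σ(broken) = 3917 kJ
  Bonds formed (products):
    C–Br: 1 × 272 = 272
    C–C: 2 × 358 = 716
    C–H: 7 × 426 = 2982
    Σ(formed) = 3970 kJ
  ΔH_B = 3917 − 3970 = −53 kJ
ΔH_A − ΔH_B = −443 kJ, so reaction A has the more negative ΔH; |ΔH_A − ΔH_B| = 443 kJ.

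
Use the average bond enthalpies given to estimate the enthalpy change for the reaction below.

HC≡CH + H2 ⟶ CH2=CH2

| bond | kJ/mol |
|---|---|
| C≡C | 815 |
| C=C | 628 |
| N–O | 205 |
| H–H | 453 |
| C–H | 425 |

Bonds broken (reactants):
  C≡C: 1 × 815 = 815
  C–H: 2 × 425 = 850
  H–H: 1 × 453 = 453
  Σ(broken) = 2118 kJ
Bonds formed (products):
  C–H: 4 × 425 = 1700
  C=C: 1 × 628 = 628
  Σ(formed) = 2328 kJ
ΔH = Σ(broken) − Σ(formed) = 2118 − 2328 = −210 kJ

ΔH ≈ −210 kJ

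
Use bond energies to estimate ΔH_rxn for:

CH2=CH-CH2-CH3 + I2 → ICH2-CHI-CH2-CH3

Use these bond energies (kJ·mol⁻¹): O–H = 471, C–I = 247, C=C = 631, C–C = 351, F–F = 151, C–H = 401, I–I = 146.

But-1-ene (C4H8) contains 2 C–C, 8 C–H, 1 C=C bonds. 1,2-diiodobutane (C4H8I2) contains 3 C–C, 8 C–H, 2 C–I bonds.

ΔH ≈ −68 kJ

Bonds broken (reactants):
  C–C: 2 × 351 = 702
  C–H: 8 × 401 = 3208
  C=C: 1 × 631 = 631
  I–I: 1 × 146 = 146
  Σ(broken) = 4687 kJ
Bonds formed (products):
  C–C: 3 × 351 = 1053
  C–H: 8 × 401 = 3208
  C–I: 2 × 247 = 494
  Σ(formed) = 4755 kJ
ΔH = Σ(broken) − Σ(formed) = 4687 − 4755 = −68 kJ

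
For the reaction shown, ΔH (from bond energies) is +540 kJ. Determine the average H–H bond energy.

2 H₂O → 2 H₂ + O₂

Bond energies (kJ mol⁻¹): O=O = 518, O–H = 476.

Let D be the H–H bond energy.
Σ(broken) = 4×476 = 1904
Σ(formed) = 2×D + 1×518 = 518 + 2D
ΔH = Σ(broken) − Σ(formed) = (1904) − (518 + 2D) = +1386 − 2D
Setting this equal to +540 kJ gives 2D = 846, so D = 423 kJ/mol.

D(H–H) ≈ 423 kJ/mol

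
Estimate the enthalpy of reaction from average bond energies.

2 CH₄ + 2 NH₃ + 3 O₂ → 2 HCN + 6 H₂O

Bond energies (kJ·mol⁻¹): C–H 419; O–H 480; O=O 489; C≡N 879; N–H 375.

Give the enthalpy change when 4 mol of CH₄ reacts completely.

ΔH = −2574 kJ

Bonds broken (reactants):
  C–H: 8 × 419 = 3352
  N–H: 6 × 375 = 2250
  O=O: 3 × 489 = 1467
  Σ(broken) = 7069 kJ
Bonds formed (products):
  C≡N: 2 × 879 = 1758
  C–H: 2 × 419 = 838
  O–H: 12 × 480 = 5760
  Σ(formed) = 8356 kJ
ΔH = Σ(broken) − Σ(formed) = 7069 − 8356 = −1287 kJ
For 2× the reaction as written: 2 × (−1287) = −2574 kJ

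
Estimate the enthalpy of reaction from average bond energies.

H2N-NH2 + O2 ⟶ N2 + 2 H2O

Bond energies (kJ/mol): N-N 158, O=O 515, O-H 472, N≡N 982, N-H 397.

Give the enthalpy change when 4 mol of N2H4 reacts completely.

ΔH = −2436 kJ

Bonds broken (reactants):
  N-H: 4 × 397 = 1588
  N-N: 1 × 158 = 158
  O=O: 1 × 515 = 515
  Σ(broken) = 2261 kJ
Bonds formed (products):
  N≡N: 1 × 982 = 982
  O-H: 4 × 472 = 1888
  Σ(formed) = 2870 kJ
ΔH = Σ(broken) − Σ(formed) = 2261 − 2870 = −609 kJ
For 4× the reaction as written: 4 × (−609) = −2436 kJ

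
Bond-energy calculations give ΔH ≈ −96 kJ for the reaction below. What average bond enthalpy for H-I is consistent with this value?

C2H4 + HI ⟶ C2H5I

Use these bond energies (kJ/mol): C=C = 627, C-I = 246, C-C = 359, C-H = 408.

Let D be the H-I bond energy.
Σ(broken) = 4×408 + 1×627 + 1×D = 2259 + D
Σ(formed) = 1×359 + 5×408 + 1×246 = 2645
ΔH = Σ(broken) − Σ(formed) = (2259 + D) − (2645) = −386 + D
Setting this equal to −96 kJ gives D = 290 kJ/mol.

D(H-I) ≈ 290 kJ/mol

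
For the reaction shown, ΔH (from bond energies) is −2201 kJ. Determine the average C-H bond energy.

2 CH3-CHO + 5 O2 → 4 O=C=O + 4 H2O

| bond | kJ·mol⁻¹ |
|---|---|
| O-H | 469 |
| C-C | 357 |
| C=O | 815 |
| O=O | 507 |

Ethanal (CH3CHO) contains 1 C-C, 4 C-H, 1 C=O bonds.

D(C-H) ≈ 399 kJ/mol

Let D be the C-H bond energy.
Σ(broken) = 2×357 + 8×D + 2×815 + 5×507 = 4879 + 8D
Σ(formed) = 8×815 + 8×469 = 10272
ΔH = Σ(broken) − Σ(formed) = (4879 + 8D) − (10272) = −5393 + 8D
Setting this equal to −2201 kJ gives 8D = 3192, so D = 399 kJ/mol.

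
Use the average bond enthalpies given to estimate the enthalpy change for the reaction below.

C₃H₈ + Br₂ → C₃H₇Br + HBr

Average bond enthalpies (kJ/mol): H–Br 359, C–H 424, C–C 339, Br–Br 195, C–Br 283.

Bonds broken (reactants):
  Br–Br: 1 × 195 = 195
  C–C: 2 × 339 = 678
  C–H: 8 × 424 = 3392
  Σ(broken) = 4265 kJ
Bonds formed (products):
  C–Br: 1 × 283 = 283
  C–C: 2 × 339 = 678
  C–H: 7 × 424 = 2968
  H–Br: 1 × 359 = 359
  Σ(formed) = 4288 kJ
ΔH = Σ(broken) − Σ(formed) = 4265 − 4288 = −23 kJ

ΔH ≈ −23 kJ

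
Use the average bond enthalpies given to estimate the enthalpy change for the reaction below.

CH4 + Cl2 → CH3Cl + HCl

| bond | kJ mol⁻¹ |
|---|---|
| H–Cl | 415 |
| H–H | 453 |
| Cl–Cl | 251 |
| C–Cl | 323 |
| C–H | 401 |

Bonds broken (reactants):
  C–H: 4 × 401 = 1604
  Cl–Cl: 1 × 251 = 251
  Σ(broken) = 1855 kJ
Bonds formed (products):
  C–Cl: 1 × 323 = 323
  C–H: 3 × 401 = 1203
  H–Cl: 1 × 415 = 415
  Σ(formed) = 1941 kJ
ΔH = Σ(broken) − Σ(formed) = 1855 − 1941 = −86 kJ

ΔH ≈ −86 kJ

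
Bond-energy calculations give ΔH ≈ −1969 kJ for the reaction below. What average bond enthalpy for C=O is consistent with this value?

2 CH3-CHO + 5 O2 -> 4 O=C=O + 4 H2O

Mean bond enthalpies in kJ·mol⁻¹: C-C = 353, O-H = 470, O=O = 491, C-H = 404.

Let D be the C=O bond energy.
Σ(broken) = 2×353 + 8×404 + 2×D + 5×491 = 6393 + 2D
Σ(formed) = 8×D + 8×470 = 3760 + 8D
ΔH = Σ(broken) − Σ(formed) = (6393 + 2D) − (3760 + 8D) = +2633 − 6D
Setting this equal to −1969 kJ gives 6D = 4602, so D = 767 kJ/mol.

D(C=O) ≈ 767 kJ/mol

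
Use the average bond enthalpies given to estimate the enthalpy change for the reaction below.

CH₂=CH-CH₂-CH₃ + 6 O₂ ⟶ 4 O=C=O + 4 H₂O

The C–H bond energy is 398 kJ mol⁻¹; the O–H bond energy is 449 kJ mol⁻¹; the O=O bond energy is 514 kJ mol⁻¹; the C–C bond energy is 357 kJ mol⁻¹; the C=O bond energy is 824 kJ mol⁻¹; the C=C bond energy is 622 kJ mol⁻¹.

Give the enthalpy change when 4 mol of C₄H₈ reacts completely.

Bonds broken (reactants):
  C–C: 2 × 357 = 714
  C–H: 8 × 398 = 3184
  C=C: 1 × 622 = 622
  O=O: 6 × 514 = 3084
  Σ(broken) = 7604 kJ
Bonds formed (products):
  C=O: 8 × 824 = 6592
  O–H: 8 × 449 = 3592
  Σ(formed) = 10184 kJ
ΔH = Σ(broken) − Σ(formed) = 7604 − 10184 = −2580 kJ
For 4× the reaction as written: 4 × (−2580) = −10320 kJ

ΔH = −10320 kJ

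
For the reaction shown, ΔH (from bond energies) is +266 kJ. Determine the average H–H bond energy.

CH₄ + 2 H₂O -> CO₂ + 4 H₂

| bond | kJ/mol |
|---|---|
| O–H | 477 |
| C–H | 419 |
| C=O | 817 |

D(H–H) ≈ 421 kJ/mol

Let D be the H–H bond energy.
Σ(broken) = 4×419 + 4×477 = 3584
Σ(formed) = 2×817 + 4×D = 1634 + 4D
ΔH = Σ(broken) − Σ(formed) = (3584) − (1634 + 4D) = +1950 − 4D
Setting this equal to +266 kJ gives 4D = 1684, so D = 421 kJ/mol.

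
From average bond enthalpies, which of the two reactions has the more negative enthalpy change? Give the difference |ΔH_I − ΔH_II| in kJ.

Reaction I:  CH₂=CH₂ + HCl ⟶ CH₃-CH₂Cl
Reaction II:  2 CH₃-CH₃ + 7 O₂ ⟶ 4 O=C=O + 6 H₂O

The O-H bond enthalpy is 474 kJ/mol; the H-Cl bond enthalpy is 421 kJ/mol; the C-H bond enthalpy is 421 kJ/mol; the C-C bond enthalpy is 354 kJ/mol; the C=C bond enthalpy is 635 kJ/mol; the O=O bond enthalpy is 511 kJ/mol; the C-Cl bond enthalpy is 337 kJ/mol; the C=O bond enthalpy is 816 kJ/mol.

Reaction II, by 2823 kJ

Reaction I:
  Bonds broken (reactants):
    C-H: 4 × 421 = 1684
    C=C: 1 × 635 = 635
    H-Cl: 1 × 421 = 421
    Σ(broken) = 2740 kJ
  Bonds formed (products):
    C-C: 1 × 354 = 354
    C-Cl: 1 × 337 = 337
    C-H: 5 × 421 = 2105
    Σ(formed) = 2796 kJ
  ΔH_I = 2740 − 2796 = −56 kJ
Reaction II:
  Bonds broken (reactants):
    C-C: 2 × 354 = 708
    C-H: 12 × 421 = 5052
    O=O: 7 × 511 = 3577
    Σ(broken) = 9337 kJ
  Bonds formed (products):
    C=O: 8 × 816 = 6528
    O-H: 12 × 474 = 5688
    Σ(formed) = 12216 kJ
  ΔH_II = 9337 − 12216 = −2879 kJ
ΔH_I − ΔH_II = +2823 kJ, so reaction II has the more negative ΔH; |ΔH_I − ΔH_II| = 2823 kJ.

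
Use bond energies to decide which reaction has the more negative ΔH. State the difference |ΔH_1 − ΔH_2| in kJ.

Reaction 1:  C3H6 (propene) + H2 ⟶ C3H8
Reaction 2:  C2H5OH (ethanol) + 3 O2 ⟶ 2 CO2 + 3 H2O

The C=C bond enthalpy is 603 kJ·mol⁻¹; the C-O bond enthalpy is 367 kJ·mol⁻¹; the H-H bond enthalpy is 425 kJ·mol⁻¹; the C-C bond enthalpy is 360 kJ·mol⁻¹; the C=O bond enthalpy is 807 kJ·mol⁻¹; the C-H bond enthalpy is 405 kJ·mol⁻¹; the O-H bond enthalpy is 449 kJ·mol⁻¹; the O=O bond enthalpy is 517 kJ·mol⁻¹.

Reaction 1:
  Bonds broken (reactants):
    C-C: 1 × 360 = 360
    C-H: 6 × 405 = 2430
    C=C: 1 × 603 = 603
    H-H: 1 × 425 = 425
    Σ(broken) = 3818 kJ
  Bonds formed (products):
    C-C: 2 × 360 = 720
    C-H: 8 × 405 = 3240
    Σ(formed) = 3960 kJ
  ΔH_1 = 3818 − 3960 = −142 kJ
Reaction 2:
  Bonds broken (reactants):
    C-C: 1 × 360 = 360
    C-H: 5 × 405 = 2025
    C-O: 1 × 367 = 367
    O-H: 1 × 449 = 449
    O=O: 3 × 517 = 1551
    Σ(broken) = 4752 kJ
  Bonds formed (products):
    C=O: 4 × 807 = 3228
    O-H: 6 × 449 = 2694
    Σ(formed) = 5922 kJ
  ΔH_2 = 4752 − 5922 = −1170 kJ
ΔH_1 − ΔH_2 = +1028 kJ, so reaction 2 has the more negative ΔH; |ΔH_1 − ΔH_2| = 1028 kJ.

Reaction 2, by 1028 kJ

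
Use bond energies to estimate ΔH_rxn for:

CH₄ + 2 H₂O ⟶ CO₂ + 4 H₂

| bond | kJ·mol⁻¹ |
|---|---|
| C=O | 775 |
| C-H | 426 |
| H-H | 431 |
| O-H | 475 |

ΔH ≈ +330 kJ

Bonds broken (reactants):
  C-H: 4 × 426 = 1704
  O-H: 4 × 475 = 1900
  Σ(broken) = 3604 kJ
Bonds formed (products):
  C=O: 2 × 775 = 1550
  H-H: 4 × 431 = 1724
  Σ(formed) = 3274 kJ
ΔH = Σ(broken) − Σ(formed) = 3604 − 3274 = +330 kJ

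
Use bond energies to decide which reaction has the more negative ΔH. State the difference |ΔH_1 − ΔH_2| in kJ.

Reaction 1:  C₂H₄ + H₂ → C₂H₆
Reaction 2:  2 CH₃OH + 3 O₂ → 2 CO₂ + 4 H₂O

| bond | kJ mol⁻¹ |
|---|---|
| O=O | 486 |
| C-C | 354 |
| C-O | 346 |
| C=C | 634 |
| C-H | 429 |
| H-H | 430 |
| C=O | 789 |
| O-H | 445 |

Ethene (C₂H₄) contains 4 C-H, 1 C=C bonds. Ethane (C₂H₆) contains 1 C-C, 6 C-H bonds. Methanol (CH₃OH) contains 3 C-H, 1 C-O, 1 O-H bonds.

Reaction 2, by 954 kJ

Reaction 1:
  Bonds broken (reactants):
    C-H: 4 × 429 = 1716
    C=C: 1 × 634 = 634
    H-H: 1 × 430 = 430
    Σ(broken) = 2780 kJ
  Bonds formed (products):
    C-C: 1 × 354 = 354
    C-H: 6 × 429 = 2574
    Σ(formed) = 2928 kJ
  ΔH_1 = 2780 − 2928 = −148 kJ
Reaction 2:
  Bonds broken (reactants):
    C-H: 6 × 429 = 2574
    C-O: 2 × 346 = 692
    O-H: 2 × 445 = 890
    O=O: 3 × 486 = 1458
    Σ(broken) = 5614 kJ
  Bonds formed (products):
    C=O: 4 × 789 = 3156
    O-H: 8 × 445 = 3560
    Σ(formed) = 6716 kJ
  ΔH_2 = 5614 − 6716 = −1102 kJ
ΔH_1 − ΔH_2 = +954 kJ, so reaction 2 has the more negative ΔH; |ΔH_1 − ΔH_2| = 954 kJ.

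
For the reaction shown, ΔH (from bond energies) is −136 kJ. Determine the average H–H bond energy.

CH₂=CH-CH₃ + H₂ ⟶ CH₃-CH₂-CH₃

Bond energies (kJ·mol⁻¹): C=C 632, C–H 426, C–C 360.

D(H–H) ≈ 444 kJ/mol

Let D be the H–H bond energy.
Σ(broken) = 1×360 + 6×426 + 1×632 + 1×D = 3548 + D
Σ(formed) = 2×360 + 8×426 = 4128
ΔH = Σ(broken) − Σ(formed) = (3548 + D) − (4128) = −580 + D
Setting this equal to −136 kJ gives D = 444 kJ/mol.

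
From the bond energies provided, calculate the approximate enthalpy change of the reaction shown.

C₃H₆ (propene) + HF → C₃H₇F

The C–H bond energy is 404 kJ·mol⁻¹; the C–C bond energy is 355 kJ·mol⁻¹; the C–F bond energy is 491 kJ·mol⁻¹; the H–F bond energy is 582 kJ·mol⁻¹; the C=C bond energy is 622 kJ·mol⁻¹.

ΔH ≈ −46 kJ

Bonds broken (reactants):
  C–C: 1 × 355 = 355
  C–H: 6 × 404 = 2424
  C=C: 1 × 622 = 622
  H–F: 1 × 582 = 582
  Σ(broken) = 3983 kJ
Bonds formed (products):
  C–C: 2 × 355 = 710
  C–F: 1 × 491 = 491
  C–H: 7 × 404 = 2828
  Σ(formed) = 4029 kJ
ΔH = Σ(broken) − Σ(formed) = 3983 − 4029 = −46 kJ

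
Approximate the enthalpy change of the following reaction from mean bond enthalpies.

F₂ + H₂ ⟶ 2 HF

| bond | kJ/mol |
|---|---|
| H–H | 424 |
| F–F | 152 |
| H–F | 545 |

Bonds broken (reactants):
  F–F: 1 × 152 = 152
  H–H: 1 × 424 = 424
  Σ(broken) = 576 kJ
Bonds formed (products):
  H–F: 2 × 545 = 1090
  Σ(formed) = 1090 kJ
ΔH = Σ(broken) − Σ(formed) = 576 − 1090 = −514 kJ

ΔH ≈ −514 kJ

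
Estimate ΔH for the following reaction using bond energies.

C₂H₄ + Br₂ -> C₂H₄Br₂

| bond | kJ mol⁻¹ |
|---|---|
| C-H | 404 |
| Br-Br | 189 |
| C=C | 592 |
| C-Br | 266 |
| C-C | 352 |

Bonds broken (reactants):
  Br-Br: 1 × 189 = 189
  C-H: 4 × 404 = 1616
  C=C: 1 × 592 = 592
  Σ(broken) = 2397 kJ
Bonds formed (products):
  C-Br: 2 × 266 = 532
  C-C: 1 × 352 = 352
  C-H: 4 × 404 = 1616
  Σ(formed) = 2500 kJ
ΔH = Σ(broken) − Σ(formed) = 2397 − 2500 = −103 kJ

ΔH ≈ −103 kJ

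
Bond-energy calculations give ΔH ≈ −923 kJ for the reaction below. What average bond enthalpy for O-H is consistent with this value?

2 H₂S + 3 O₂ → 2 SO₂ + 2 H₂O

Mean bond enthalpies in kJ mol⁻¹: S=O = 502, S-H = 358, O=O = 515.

D(O-H) ≈ 473 kJ/mol

Let D be the O-H bond energy.
Σ(broken) = 3×515 + 4×358 = 2977
Σ(formed) = 4×D + 4×502 = 2008 + 4D
ΔH = Σ(broken) − Σ(formed) = (2977) − (2008 + 4D) = +969 − 4D
Setting this equal to −923 kJ gives 4D = 1892, so D = 473 kJ/mol.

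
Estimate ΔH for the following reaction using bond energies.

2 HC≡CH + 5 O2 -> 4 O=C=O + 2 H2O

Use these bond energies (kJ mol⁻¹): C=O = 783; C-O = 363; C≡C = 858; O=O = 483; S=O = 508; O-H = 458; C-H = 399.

Bonds broken (reactants):
  C≡C: 2 × 858 = 1716
  C-H: 4 × 399 = 1596
  O=O: 5 × 483 = 2415
  Σ(broken) = 5727 kJ
Bonds formed (products):
  C=O: 8 × 783 = 6264
  O-H: 4 × 458 = 1832
  Σ(formed) = 8096 kJ
ΔH = Σ(broken) − Σ(formed) = 5727 − 8096 = −2369 kJ

ΔH ≈ −2369 kJ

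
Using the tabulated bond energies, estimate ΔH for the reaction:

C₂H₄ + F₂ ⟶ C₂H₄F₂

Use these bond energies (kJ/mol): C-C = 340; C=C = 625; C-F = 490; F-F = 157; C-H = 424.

ΔH ≈ −538 kJ

Bonds broken (reactants):
  C-H: 4 × 424 = 1696
  C=C: 1 × 625 = 625
  F-F: 1 × 157 = 157
  Σ(broken) = 2478 kJ
Bonds formed (products):
  C-C: 1 × 340 = 340
  C-F: 2 × 490 = 980
  C-H: 4 × 424 = 1696
  Σ(formed) = 3016 kJ
ΔH = Σ(broken) − Σ(formed) = 2478 − 3016 = −538 kJ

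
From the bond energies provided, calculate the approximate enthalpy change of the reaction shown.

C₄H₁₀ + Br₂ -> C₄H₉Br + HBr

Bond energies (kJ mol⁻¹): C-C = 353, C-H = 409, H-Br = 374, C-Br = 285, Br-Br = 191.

ΔH ≈ −59 kJ

Bonds broken (reactants):
  Br-Br: 1 × 191 = 191
  C-C: 3 × 353 = 1059
  C-H: 10 × 409 = 4090
  Σ(broken) = 5340 kJ
Bonds formed (products):
  C-Br: 1 × 285 = 285
  C-C: 3 × 353 = 1059
  C-H: 9 × 409 = 3681
  H-Br: 1 × 374 = 374
  Σ(formed) = 5399 kJ
ΔH = Σ(broken) − Σ(formed) = 5340 − 5399 = −59 kJ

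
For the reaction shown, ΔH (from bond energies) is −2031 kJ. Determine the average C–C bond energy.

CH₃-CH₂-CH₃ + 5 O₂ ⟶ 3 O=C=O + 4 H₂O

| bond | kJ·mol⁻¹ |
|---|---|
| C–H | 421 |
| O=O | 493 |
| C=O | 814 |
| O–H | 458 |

Let D be the C–C bond energy.
Σ(broken) = 2×D + 8×421 + 5×493 = 5833 + 2D
Σ(formed) = 6×814 + 8×458 = 8548
ΔH = Σ(broken) − Σ(formed) = (5833 + 2D) − (8548) = −2715 + 2D
Setting this equal to −2031 kJ gives 2D = 684, so D = 342 kJ/mol.

D(C–C) ≈ 342 kJ/mol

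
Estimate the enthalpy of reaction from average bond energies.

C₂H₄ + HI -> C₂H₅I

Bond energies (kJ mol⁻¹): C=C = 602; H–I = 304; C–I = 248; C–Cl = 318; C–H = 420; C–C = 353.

Bonds broken (reactants):
  C–H: 4 × 420 = 1680
  C=C: 1 × 602 = 602
  H–I: 1 × 304 = 304
  Σ(broken) = 2586 kJ
Bonds formed (products):
  C–C: 1 × 353 = 353
  C–H: 5 × 420 = 2100
  C–I: 1 × 248 = 248
  Σ(formed) = 2701 kJ
ΔH = Σ(broken) − Σ(formed) = 2586 − 2701 = −115 kJ

ΔH ≈ −115 kJ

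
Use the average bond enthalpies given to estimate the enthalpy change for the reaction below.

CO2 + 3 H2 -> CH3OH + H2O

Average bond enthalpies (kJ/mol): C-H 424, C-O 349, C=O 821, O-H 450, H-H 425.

Bonds broken (reactants):
  C=O: 2 × 821 = 1642
  H-H: 3 × 425 = 1275
  Σ(broken) = 2917 kJ
Bonds formed (products):
  C-H: 3 × 424 = 1272
  C-O: 1 × 349 = 349
  O-H: 3 × 450 = 1350
  Σ(formed) = 2971 kJ
ΔH = Σ(broken) − Σ(formed) = 2917 − 2971 = −54 kJ

ΔH ≈ −54 kJ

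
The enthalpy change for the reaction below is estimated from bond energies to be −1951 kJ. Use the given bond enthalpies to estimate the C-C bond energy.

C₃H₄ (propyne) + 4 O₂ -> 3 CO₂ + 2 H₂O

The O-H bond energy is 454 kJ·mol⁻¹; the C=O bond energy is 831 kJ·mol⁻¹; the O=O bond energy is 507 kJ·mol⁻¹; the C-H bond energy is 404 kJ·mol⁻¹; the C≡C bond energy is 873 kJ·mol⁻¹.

D(C-C) ≈ 334 kJ/mol

Let D be the C-C bond energy.
Σ(broken) = 1×873 + 1×D + 4×404 + 4×507 = 4517 + D
Σ(formed) = 6×831 + 4×454 = 6802
ΔH = Σ(broken) − Σ(formed) = (4517 + D) − (6802) = −2285 + D
Setting this equal to −1951 kJ gives D = 334 kJ/mol.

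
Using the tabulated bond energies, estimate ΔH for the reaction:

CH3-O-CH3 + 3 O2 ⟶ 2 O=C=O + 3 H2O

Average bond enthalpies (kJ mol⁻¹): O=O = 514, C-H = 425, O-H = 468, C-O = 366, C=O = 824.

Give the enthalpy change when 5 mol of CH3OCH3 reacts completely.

ΔH = −6400 kJ

Bonds broken (reactants):
  C-H: 6 × 425 = 2550
  C-O: 2 × 366 = 732
  O=O: 3 × 514 = 1542
  Σ(broken) = 4824 kJ
Bonds formed (products):
  C=O: 4 × 824 = 3296
  O-H: 6 × 468 = 2808
  Σ(formed) = 6104 kJ
ΔH = Σ(broken) − Σ(formed) = 4824 − 6104 = −1280 kJ
For 5× the reaction as written: 5 × (−1280) = −6400 kJ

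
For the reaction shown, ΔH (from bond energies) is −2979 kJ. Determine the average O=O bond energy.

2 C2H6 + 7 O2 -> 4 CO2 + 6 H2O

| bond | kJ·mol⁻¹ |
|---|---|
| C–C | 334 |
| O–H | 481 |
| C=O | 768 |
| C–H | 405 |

D(O=O) ≈ 487 kJ/mol

Let D be the O=O bond energy.
Σ(broken) = 2×334 + 12×405 + 7×D = 5528 + 7D
Σ(formed) = 8×768 + 12×481 = 11916
ΔH = Σ(broken) − Σ(formed) = (5528 + 7D) − (11916) = −6388 + 7D
Setting this equal to −2979 kJ gives 7D = 3409, so D = 487 kJ/mol.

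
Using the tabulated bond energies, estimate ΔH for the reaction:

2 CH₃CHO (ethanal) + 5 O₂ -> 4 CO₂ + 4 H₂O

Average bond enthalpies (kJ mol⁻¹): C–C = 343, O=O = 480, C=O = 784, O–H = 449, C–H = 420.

Bonds broken (reactants):
  C–C: 2 × 343 = 686
  C–H: 8 × 420 = 3360
  C=O: 2 × 784 = 1568
  O=O: 5 × 480 = 2400
  Σ(broken) = 8014 kJ
Bonds formed (products):
  C=O: 8 × 784 = 6272
  O–H: 8 × 449 = 3592
  Σ(formed) = 9864 kJ
ΔH = Σ(broken) − Σ(formed) = 8014 − 9864 = −1850 kJ

ΔH ≈ −1850 kJ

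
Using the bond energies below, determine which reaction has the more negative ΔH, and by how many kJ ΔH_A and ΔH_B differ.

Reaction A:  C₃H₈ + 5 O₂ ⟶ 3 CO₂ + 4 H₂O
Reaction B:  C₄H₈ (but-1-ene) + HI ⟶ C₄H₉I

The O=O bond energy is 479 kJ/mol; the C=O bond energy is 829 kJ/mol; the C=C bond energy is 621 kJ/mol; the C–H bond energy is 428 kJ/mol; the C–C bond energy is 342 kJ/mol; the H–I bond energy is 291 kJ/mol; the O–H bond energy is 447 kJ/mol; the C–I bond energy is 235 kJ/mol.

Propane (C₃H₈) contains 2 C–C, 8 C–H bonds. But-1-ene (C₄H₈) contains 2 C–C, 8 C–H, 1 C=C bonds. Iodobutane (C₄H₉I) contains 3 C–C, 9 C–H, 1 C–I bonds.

Reaction A:
  Bonds broken (reactants):
    C–C: 2 × 342 = 684
    C–H: 8 × 428 = 3424
    O=O: 5 × 479 = 2395
    Σ(broken) = 6503 kJ
  Bonds formed (products):
    C=O: 6 × 829 = 4974
    O–H: 8 × 447 = 3576
    Σ(formed) = 8550 kJ
  ΔH_A = 6503 − 8550 = −2047 kJ
Reaction B:
  Bonds broken (reactants):
    C–C: 2 × 342 = 684
    C–H: 8 × 428 = 3424
    C=C: 1 × 621 = 621
    H–I: 1 × 291 = 291
    Σ(broken) = 5020 kJ
  Bonds formed (products):
    C–C: 3 × 342 = 1026
    C–H: 9 × 428 = 3852
    C–I: 1 × 235 = 235
    Σ(formed) = 5113 kJ
  ΔH_B = 5020 − 5113 = −93 kJ
ΔH_A − ΔH_B = −1954 kJ, so reaction A has the more negative ΔH; |ΔH_A − ΔH_B| = 1954 kJ.

Reaction A, by 1954 kJ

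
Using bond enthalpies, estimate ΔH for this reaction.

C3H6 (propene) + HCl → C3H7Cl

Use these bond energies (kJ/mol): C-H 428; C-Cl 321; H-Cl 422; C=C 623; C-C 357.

Bonds broken (reactants):
  C-C: 1 × 357 = 357
  C-H: 6 × 428 = 2568
  C=C: 1 × 623 = 623
  H-Cl: 1 × 422 = 422
  Σ(broken) = 3970 kJ
Bonds formed (products):
  C-C: 2 × 357 = 714
  C-Cl: 1 × 321 = 321
  C-H: 7 × 428 = 2996
  Σ(formed) = 4031 kJ
ΔH = Σ(broken) − Σ(formed) = 3970 − 4031 = −61 kJ

ΔH ≈ −61 kJ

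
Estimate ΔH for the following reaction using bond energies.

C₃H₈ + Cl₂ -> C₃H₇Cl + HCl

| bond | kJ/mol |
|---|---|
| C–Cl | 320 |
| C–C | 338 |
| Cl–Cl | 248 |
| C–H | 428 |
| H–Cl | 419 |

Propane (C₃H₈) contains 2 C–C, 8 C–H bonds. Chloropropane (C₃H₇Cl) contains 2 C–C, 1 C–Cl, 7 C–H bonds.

ΔH ≈ −63 kJ

Bonds broken (reactants):
  C–C: 2 × 338 = 676
  C–H: 8 × 428 = 3424
  Cl–Cl: 1 × 248 = 248
  Σ(broken) = 4348 kJ
Bonds formed (products):
  C–C: 2 × 338 = 676
  C–Cl: 1 × 320 = 320
  C–H: 7 × 428 = 2996
  H–Cl: 1 × 419 = 419
  Σ(formed) = 4411 kJ
ΔH = Σ(broken) − Σ(formed) = 4348 − 4411 = −63 kJ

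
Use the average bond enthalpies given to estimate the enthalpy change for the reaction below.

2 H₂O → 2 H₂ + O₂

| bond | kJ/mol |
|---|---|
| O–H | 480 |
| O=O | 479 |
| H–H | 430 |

Bonds broken (reactants):
  O–H: 4 × 480 = 1920
  Σ(broken) = 1920 kJ
Bonds formed (products):
  H–H: 2 × 430 = 860
  O=O: 1 × 479 = 479
  Σ(formed) = 1339 kJ
ΔH = Σ(broken) − Σ(formed) = 1920 − 1339 = +581 kJ

ΔH ≈ +581 kJ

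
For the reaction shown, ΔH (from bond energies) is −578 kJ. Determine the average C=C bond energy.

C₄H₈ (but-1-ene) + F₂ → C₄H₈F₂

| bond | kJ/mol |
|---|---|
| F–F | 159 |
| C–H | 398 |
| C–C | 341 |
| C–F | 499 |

Let D be the C=C bond energy.
Σ(broken) = 2×341 + 8×398 + 1×D + 1×159 = 4025 + D
Σ(formed) = 3×341 + 2×499 + 8×398 = 5205
ΔH = Σ(broken) − Σ(formed) = (4025 + D) − (5205) = −1180 + D
Setting this equal to −578 kJ gives D = 602 kJ/mol.

D(C=C) ≈ 602 kJ/mol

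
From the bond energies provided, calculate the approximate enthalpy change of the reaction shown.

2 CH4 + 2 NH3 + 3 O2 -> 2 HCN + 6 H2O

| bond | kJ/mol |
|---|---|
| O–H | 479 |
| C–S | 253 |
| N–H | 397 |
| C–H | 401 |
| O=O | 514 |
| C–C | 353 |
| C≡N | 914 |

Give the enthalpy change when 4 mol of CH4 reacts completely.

ΔH = −2492 kJ

Bonds broken (reactants):
  C–H: 8 × 401 = 3208
  N–H: 6 × 397 = 2382
  O=O: 3 × 514 = 1542
  Σ(broken) = 7132 kJ
Bonds formed (products):
  C≡N: 2 × 914 = 1828
  C–H: 2 × 401 = 802
  O–H: 12 × 479 = 5748
  Σ(formed) = 8378 kJ
ΔH = Σ(broken) − Σ(formed) = 7132 − 8378 = −1246 kJ
For 2× the reaction as written: 2 × (−1246) = −2492 kJ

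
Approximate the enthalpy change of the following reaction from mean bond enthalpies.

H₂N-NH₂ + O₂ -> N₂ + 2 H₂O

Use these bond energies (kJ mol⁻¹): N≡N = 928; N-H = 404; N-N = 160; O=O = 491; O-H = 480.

ΔH ≈ −581 kJ

Bonds broken (reactants):
  N-H: 4 × 404 = 1616
  N-N: 1 × 160 = 160
  O=O: 1 × 491 = 491
  Σ(broken) = 2267 kJ
Bonds formed (products):
  N≡N: 1 × 928 = 928
  O-H: 4 × 480 = 1920
  Σ(formed) = 2848 kJ
ΔH = Σ(broken) − Σ(formed) = 2267 − 2848 = −581 kJ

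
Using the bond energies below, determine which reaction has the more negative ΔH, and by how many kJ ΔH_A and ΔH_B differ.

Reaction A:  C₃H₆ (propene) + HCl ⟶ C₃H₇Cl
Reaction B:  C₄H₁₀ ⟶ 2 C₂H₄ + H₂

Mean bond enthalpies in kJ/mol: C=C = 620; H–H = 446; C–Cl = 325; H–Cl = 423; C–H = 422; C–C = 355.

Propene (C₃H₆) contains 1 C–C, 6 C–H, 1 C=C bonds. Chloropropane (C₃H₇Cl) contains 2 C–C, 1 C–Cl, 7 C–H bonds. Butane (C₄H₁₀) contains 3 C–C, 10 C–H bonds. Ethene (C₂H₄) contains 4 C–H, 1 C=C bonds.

Reaction A:
  Bonds broken (reactants):
    C–C: 1 × 355 = 355
    C–H: 6 × 422 = 2532
    C=C: 1 × 620 = 620
    H–Cl: 1 × 423 = 423
    Σ(broken) = 3930 kJ
  Bonds formed (products):
    C–C: 2 × 355 = 710
    C–Cl: 1 × 325 = 325
    C–H: 7 × 422 = 2954
    Σ(formed) = 3989 kJ
  ΔH_A = 3930 − 3989 = −59 kJ
Reaction B:
  Bonds broken (reactants):
    C–C: 3 × 355 = 1065
    C–H: 10 × 422 = 4220
    Σ(broken) = 5285 kJ
  Bonds formed (products):
    C–H: 8 × 422 = 3376
    C=C: 2 × 620 = 1240
    H–H: 1 × 446 = 446
    Σ(formed) = 5062 kJ
  ΔH_B = 5285 − 5062 = +223 kJ
ΔH_A − ΔH_B = −282 kJ, so reaction A has the more negative ΔH; |ΔH_A − ΔH_B| = 282 kJ.

Reaction A, by 282 kJ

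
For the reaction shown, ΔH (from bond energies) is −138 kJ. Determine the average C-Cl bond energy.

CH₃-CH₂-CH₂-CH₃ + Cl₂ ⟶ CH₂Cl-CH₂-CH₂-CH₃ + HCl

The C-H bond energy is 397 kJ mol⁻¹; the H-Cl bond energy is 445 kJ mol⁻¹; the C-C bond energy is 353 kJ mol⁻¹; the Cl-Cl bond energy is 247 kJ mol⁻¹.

Let D be the C-Cl bond energy.
Σ(broken) = 3×353 + 10×397 + 1×247 = 5276
Σ(formed) = 3×353 + 1×D + 9×397 + 1×445 = 5077 + D
ΔH = Σ(broken) − Σ(formed) = (5276) − (5077 + D) = +199 − D
Setting this equal to −138 kJ gives D = 337 kJ/mol.

D(C-Cl) ≈ 337 kJ/mol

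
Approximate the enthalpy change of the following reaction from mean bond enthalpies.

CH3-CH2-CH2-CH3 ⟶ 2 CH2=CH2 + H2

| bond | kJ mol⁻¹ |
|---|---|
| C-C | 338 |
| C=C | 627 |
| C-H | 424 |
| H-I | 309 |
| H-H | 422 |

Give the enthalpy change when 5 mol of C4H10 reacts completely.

ΔH = +930 kJ

Bonds broken (reactants):
  C-C: 3 × 338 = 1014
  C-H: 10 × 424 = 4240
  Σ(broken) = 5254 kJ
Bonds formed (products):
  C-H: 8 × 424 = 3392
  C=C: 2 × 627 = 1254
  H-H: 1 × 422 = 422
  Σ(formed) = 5068 kJ
ΔH = Σ(broken) − Σ(formed) = 5254 − 5068 = +186 kJ
For 5× the reaction as written: 5 × (+186) = +930 kJ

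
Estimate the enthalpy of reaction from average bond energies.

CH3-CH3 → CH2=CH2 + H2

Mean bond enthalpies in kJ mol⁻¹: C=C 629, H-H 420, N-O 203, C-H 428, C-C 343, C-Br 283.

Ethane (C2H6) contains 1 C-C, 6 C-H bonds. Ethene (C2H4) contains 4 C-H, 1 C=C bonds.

ΔH ≈ +150 kJ

Bonds broken (reactants):
  C-C: 1 × 343 = 343
  C-H: 6 × 428 = 2568
  Σ(broken) = 2911 kJ
Bonds formed (products):
  C-H: 4 × 428 = 1712
  C=C: 1 × 629 = 629
  H-H: 1 × 420 = 420
  Σ(formed) = 2761 kJ
ΔH = Σ(broken) − Σ(formed) = 2911 − 2761 = +150 kJ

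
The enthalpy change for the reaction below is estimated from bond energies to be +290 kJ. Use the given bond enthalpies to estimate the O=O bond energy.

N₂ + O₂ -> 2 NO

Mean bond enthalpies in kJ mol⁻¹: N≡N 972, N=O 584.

D(O=O) ≈ 486 kJ/mol

Let D be the O=O bond energy.
Σ(broken) = 1×972 + 1×D = 972 + D
Σ(formed) = 2×584 = 1168
ΔH = Σ(broken) − Σ(formed) = (972 + D) − (1168) = −196 + D
Setting this equal to +290 kJ gives D = 486 kJ/mol.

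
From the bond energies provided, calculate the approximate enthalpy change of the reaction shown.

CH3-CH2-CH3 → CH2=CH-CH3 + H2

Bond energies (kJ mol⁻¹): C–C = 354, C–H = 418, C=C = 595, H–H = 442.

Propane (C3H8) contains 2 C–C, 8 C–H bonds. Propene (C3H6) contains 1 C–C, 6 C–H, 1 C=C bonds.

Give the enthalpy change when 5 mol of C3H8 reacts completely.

Bonds broken (reactants):
  C–C: 2 × 354 = 708
  C–H: 8 × 418 = 3344
  Σ(broken) = 4052 kJ
Bonds formed (products):
  C–C: 1 × 354 = 354
  C–H: 6 × 418 = 2508
  C=C: 1 × 595 = 595
  H–H: 1 × 442 = 442
  Σ(formed) = 3899 kJ
ΔH = Σ(broken) − Σ(formed) = 4052 − 3899 = +153 kJ
For 5× the reaction as written: 5 × (+153) = +765 kJ

ΔH = +765 kJ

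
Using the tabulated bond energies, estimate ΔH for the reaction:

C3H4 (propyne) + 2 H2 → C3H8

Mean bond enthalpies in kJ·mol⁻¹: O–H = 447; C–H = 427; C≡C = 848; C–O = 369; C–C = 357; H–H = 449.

ΔH ≈ −319 kJ

Bonds broken (reactants):
  C≡C: 1 × 848 = 848
  C–C: 1 × 357 = 357
  C–H: 4 × 427 = 1708
  H–H: 2 × 449 = 898
  Σ(broken) = 3811 kJ
Bonds formed (products):
  C–C: 2 × 357 = 714
  C–H: 8 × 427 = 3416
  Σ(formed) = 4130 kJ
ΔH = Σ(broken) − Σ(formed) = 3811 − 4130 = −319 kJ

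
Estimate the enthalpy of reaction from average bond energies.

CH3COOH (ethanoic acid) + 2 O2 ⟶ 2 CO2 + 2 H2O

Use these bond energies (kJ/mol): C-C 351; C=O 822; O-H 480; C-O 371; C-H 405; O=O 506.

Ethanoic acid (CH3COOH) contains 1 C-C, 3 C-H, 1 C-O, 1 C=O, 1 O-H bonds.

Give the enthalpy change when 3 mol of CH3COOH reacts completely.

ΔH = −2871 kJ

Bonds broken (reactants):
  C-C: 1 × 351 = 351
  C-H: 3 × 405 = 1215
  C-O: 1 × 371 = 371
  C=O: 1 × 822 = 822
  O-H: 1 × 480 = 480
  O=O: 2 × 506 = 1012
  Σ(broken) = 4251 kJ
Bonds formed (products):
  C=O: 4 × 822 = 3288
  O-H: 4 × 480 = 1920
  Σ(formed) = 5208 kJ
ΔH = Σ(broken) − Σ(formed) = 4251 − 5208 = −957 kJ
For 3× the reaction as written: 3 × (−957) = −2871 kJ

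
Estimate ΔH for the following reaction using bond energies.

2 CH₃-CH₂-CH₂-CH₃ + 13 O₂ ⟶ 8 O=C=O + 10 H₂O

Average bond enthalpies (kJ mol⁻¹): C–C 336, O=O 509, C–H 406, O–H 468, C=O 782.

Bonds broken (reactants):
  C–C: 6 × 336 = 2016
  C–H: 20 × 406 = 8120
  O=O: 13 × 509 = 6617
  Σ(broken) = 16753 kJ
Bonds formed (products):
  C=O: 16 × 782 = 12512
  O–H: 20 × 468 = 9360
  Σ(formed) = 21872 kJ
ΔH = Σ(broken) − Σ(formed) = 16753 − 21872 = −5119 kJ

ΔH ≈ −5119 kJ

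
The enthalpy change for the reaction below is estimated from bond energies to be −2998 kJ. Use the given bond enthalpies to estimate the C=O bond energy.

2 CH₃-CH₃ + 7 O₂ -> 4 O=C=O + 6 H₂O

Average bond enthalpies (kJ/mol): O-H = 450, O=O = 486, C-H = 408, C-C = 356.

Let D be the C=O bond energy.
Σ(broken) = 2×356 + 12×408 + 7×486 = 9010
Σ(formed) = 8×D + 12×450 = 5400 + 8D
ΔH = Σ(broken) − Σ(formed) = (9010) − (5400 + 8D) = +3610 − 8D
Setting this equal to −2998 kJ gives 8D = 6608, so D = 826 kJ/mol.

D(C=O) ≈ 826 kJ/mol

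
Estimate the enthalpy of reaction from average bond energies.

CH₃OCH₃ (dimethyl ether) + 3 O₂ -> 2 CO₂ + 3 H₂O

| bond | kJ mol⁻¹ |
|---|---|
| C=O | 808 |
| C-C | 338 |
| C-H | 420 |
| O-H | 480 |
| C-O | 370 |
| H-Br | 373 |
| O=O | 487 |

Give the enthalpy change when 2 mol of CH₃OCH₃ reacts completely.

ΔH = −2782 kJ

Bonds broken (reactants):
  C-H: 6 × 420 = 2520
  C-O: 2 × 370 = 740
  O=O: 3 × 487 = 1461
  Σ(broken) = 4721 kJ
Bonds formed (products):
  C=O: 4 × 808 = 3232
  O-H: 6 × 480 = 2880
  Σ(formed) = 6112 kJ
ΔH = Σ(broken) − Σ(formed) = 4721 − 6112 = −1391 kJ
For 2× the reaction as written: 2 × (−1391) = −2782 kJ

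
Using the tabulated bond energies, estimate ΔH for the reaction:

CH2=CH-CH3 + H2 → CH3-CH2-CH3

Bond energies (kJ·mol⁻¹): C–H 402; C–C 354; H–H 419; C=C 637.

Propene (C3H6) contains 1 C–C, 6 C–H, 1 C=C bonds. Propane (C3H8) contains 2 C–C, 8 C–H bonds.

ΔH ≈ −102 kJ

Bonds broken (reactants):
  C–C: 1 × 354 = 354
  C–H: 6 × 402 = 2412
  C=C: 1 × 637 = 637
  H–H: 1 × 419 = 419
  Σ(broken) = 3822 kJ
Bonds formed (products):
  C–C: 2 × 354 = 708
  C–H: 8 × 402 = 3216
  Σ(formed) = 3924 kJ
ΔH = Σ(broken) − Σ(formed) = 3822 − 3924 = −102 kJ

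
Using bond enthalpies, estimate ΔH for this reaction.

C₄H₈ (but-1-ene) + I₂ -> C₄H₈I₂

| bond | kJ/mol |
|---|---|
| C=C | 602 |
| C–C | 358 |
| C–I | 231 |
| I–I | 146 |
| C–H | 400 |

ΔH ≈ −72 kJ

Bonds broken (reactants):
  C–C: 2 × 358 = 716
  C–H: 8 × 400 = 3200
  C=C: 1 × 602 = 602
  I–I: 1 × 146 = 146
  Σ(broken) = 4664 kJ
Bonds formed (products):
  C–C: 3 × 358 = 1074
  C–H: 8 × 400 = 3200
  C–I: 2 × 231 = 462
  Σ(formed) = 4736 kJ
ΔH = Σ(broken) − Σ(formed) = 4664 − 4736 = −72 kJ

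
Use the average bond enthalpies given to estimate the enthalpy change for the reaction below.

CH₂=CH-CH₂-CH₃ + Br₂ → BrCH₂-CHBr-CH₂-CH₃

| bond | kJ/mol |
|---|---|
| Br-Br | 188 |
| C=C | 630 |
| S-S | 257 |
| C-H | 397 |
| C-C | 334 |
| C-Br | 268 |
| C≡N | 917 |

ΔH ≈ −52 kJ

Bonds broken (reactants):
  Br-Br: 1 × 188 = 188
  C-C: 2 × 334 = 668
  C-H: 8 × 397 = 3176
  C=C: 1 × 630 = 630
  Σ(broken) = 4662 kJ
Bonds formed (products):
  C-Br: 2 × 268 = 536
  C-C: 3 × 334 = 1002
  C-H: 8 × 397 = 3176
  Σ(formed) = 4714 kJ
ΔH = Σ(broken) − Σ(formed) = 4662 − 4714 = −52 kJ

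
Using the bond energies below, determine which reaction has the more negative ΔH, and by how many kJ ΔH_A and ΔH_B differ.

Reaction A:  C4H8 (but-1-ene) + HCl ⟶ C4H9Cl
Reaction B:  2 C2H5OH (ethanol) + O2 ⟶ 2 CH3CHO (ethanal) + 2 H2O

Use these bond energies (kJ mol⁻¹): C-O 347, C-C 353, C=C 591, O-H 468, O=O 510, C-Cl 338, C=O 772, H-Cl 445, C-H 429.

Reaction A:
  Bonds broken (reactants):
    C-C: 2 × 353 = 706
    C-H: 8 × 429 = 3432
    C=C: 1 × 591 = 591
    H-Cl: 1 × 445 = 445
    Σ(broken) = 5174 kJ
  Bonds formed (products):
    C-C: 3 × 353 = 1059
    C-Cl: 1 × 338 = 338
    C-H: 9 × 429 = 3861
    Σ(formed) = 5258 kJ
  ΔH_A = 5174 − 5258 = −84 kJ
Reaction B:
  Bonds broken (reactants):
    C-C: 2 × 353 = 706
    C-H: 10 × 429 = 4290
    C-O: 2 × 347 = 694
    O-H: 2 × 468 = 936
    O=O: 1 × 510 = 510
    Σ(broken) = 7136 kJ
  Bonds formed (products):
    C-C: 2 × 353 = 706
    C-H: 8 × 429 = 3432
    C=O: 2 × 772 = 1544
    O-H: 4 × 468 = 1872
    Σ(formed) = 7554 kJ
  ΔH_B = 7136 − 7554 = −418 kJ
ΔH_A − ΔH_B = +334 kJ, so reaction B has the more negative ΔH; |ΔH_A − ΔH_B| = 334 kJ.

Reaction B, by 334 kJ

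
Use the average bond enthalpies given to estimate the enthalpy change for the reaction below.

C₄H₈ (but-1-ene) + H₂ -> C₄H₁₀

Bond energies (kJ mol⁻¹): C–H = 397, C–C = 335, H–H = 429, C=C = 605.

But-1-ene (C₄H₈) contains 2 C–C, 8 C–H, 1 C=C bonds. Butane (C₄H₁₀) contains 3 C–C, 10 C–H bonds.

ΔH ≈ −95 kJ

Bonds broken (reactants):
  C–C: 2 × 335 = 670
  C–H: 8 × 397 = 3176
  C=C: 1 × 605 = 605
  H–H: 1 × 429 = 429
  Σ(broken) = 4880 kJ
Bonds formed (products):
  C–C: 3 × 335 = 1005
  C–H: 10 × 397 = 3970
  Σ(formed) = 4975 kJ
ΔH = Σ(broken) − Σ(formed) = 4880 − 4975 = −95 kJ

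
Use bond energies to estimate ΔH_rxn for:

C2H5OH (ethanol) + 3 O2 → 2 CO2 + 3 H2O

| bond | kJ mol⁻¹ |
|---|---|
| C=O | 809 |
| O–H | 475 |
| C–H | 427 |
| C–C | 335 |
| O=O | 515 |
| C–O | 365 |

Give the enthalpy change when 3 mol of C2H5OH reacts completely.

ΔH = −3693 kJ

Bonds broken (reactants):
  C–C: 1 × 335 = 335
  C–H: 5 × 427 = 2135
  C–O: 1 × 365 = 365
  O–H: 1 × 475 = 475
  O=O: 3 × 515 = 1545
  Σ(broken) = 4855 kJ
Bonds formed (products):
  C=O: 4 × 809 = 3236
  O–H: 6 × 475 = 2850
  Σ(formed) = 6086 kJ
ΔH = Σ(broken) − Σ(formed) = 4855 − 6086 = −1231 kJ
For 3× the reaction as written: 3 × (−1231) = −3693 kJ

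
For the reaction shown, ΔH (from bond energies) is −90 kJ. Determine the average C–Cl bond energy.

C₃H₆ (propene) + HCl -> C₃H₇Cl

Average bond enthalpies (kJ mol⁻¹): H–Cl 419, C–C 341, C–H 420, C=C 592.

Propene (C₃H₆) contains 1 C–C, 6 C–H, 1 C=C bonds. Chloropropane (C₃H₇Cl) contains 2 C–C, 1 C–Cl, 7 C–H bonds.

Let D be the C–Cl bond energy.
Σ(broken) = 1×341 + 6×420 + 1×592 + 1×419 = 3872
Σ(formed) = 2×341 + 1×D + 7×420 = 3622 + D
ΔH = Σ(broken) − Σ(formed) = (3872) − (3622 + D) = +250 − D
Setting this equal to −90 kJ gives D = 340 kJ/mol.

D(C–Cl) ≈ 340 kJ/mol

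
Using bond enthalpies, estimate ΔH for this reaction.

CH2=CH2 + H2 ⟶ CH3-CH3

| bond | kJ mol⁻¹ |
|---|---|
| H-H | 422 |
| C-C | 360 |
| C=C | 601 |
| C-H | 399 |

ΔH ≈ −135 kJ

Bonds broken (reactants):
  C-H: 4 × 399 = 1596
  C=C: 1 × 601 = 601
  H-H: 1 × 422 = 422
  Σ(broken) = 2619 kJ
Bonds formed (products):
  C-C: 1 × 360 = 360
  C-H: 6 × 399 = 2394
  Σ(formed) = 2754 kJ
ΔH = Σ(broken) − Σ(formed) = 2619 − 2754 = −135 kJ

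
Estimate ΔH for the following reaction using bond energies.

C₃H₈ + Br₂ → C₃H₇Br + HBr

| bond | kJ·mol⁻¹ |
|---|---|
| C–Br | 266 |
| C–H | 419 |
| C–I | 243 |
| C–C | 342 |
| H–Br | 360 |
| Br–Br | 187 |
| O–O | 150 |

Bonds broken (reactants):
  Br–Br: 1 × 187 = 187
  C–C: 2 × 342 = 684
  C–H: 8 × 419 = 3352
  Σ(broken) = 4223 kJ
Bonds formed (products):
  C–Br: 1 × 266 = 266
  C–C: 2 × 342 = 684
  C–H: 7 × 419 = 2933
  H–Br: 1 × 360 = 360
  Σ(formed) = 4243 kJ
ΔH = Σ(broken) − Σ(formed) = 4223 − 4243 = −20 kJ

ΔH ≈ −20 kJ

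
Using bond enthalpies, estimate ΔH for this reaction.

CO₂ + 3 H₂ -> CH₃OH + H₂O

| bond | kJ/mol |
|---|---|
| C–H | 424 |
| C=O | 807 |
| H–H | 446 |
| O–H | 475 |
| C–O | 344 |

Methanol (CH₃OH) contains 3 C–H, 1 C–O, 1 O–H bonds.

Bonds broken (reactants):
  C=O: 2 × 807 = 1614
  H–H: 3 × 446 = 1338
  Σ(broken) = 2952 kJ
Bonds formed (products):
  C–H: 3 × 424 = 1272
  C–O: 1 × 344 = 344
  O–H: 3 × 475 = 1425
  Σ(formed) = 3041 kJ
ΔH = Σ(broken) − Σ(formed) = 2952 − 3041 = −89 kJ

ΔH ≈ −89 kJ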